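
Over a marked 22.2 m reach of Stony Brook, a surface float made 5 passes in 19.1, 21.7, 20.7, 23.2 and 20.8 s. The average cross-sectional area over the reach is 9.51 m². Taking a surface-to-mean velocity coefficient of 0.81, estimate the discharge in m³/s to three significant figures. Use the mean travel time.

t̄ = (19.1 + 21.7 + 20.7 + 23.2 + 20.8) / 5 = 21.1 s
v_surface = L / t̄ = 22.2 / 21.1 = 1.052 m/s
v_mean = 0.81 × 1.052 = 0.8522 m/s
Q = A × v_mean = 9.51 × 0.8522 = 8.105 m³/s

8.10 m³/s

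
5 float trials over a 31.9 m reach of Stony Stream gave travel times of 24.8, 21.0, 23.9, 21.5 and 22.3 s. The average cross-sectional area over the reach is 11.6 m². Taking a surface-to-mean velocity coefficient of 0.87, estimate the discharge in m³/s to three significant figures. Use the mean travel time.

14.2 m³/s

t̄ = (24.8 + 21.0 + 23.9 + 21.5 + 22.3) / 5 = 22.7 s
v_surface = L / t̄ = 31.9 / 22.7 = 1.405 m/s
v_mean = 0.87 × 1.405 = 1.223 m/s
Q = A × v_mean = 11.6 × 1.223 = 14.18 m³/s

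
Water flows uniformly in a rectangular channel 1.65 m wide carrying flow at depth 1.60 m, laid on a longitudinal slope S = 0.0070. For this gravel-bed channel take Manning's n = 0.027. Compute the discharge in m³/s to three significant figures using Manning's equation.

5.45 m³/s

A = b·y = 1.65 × 1.60 = 2.640 m²
P = b + 2y = 1.65 + 2×1.60 = 4.850 m
R = A/P = 2.640/4.850 = 0.5443 m
Q = (1/n)·A·R^(2/3)·S^(1/2) = (1/0.027) × 2.640 × 0.5443^(2/3) × 0.0070^(1/2) = 5.454 m³/s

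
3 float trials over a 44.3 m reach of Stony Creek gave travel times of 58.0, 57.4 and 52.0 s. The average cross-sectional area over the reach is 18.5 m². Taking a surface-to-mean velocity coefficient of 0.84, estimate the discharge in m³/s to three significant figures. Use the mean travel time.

t̄ = (58.0 + 57.4 + 52.0) / 3 = 55.8 s
v_surface = L / t̄ = 44.3 / 55.8 = 0.7939 m/s
v_mean = 0.84 × 0.7939 = 0.6669 m/s
Q = A × v_mean = 18.5 × 0.6669 = 12.34 m³/s

12.3 m³/s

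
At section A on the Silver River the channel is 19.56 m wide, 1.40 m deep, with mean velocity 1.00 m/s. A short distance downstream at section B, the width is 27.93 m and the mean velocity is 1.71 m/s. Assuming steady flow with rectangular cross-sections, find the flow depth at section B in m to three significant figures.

Q = A₁V₁ = (19.56×1.40) × 1.00 = 27.38 m³/s
d₂ = Q/(b₂ V₂) = 27.38/(27.93×1.71) = 0.5734 m

0.573 m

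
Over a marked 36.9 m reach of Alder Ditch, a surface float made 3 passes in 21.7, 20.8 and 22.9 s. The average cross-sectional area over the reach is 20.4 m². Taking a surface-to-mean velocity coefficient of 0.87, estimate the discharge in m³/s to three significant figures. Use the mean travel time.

30.0 m³/s

t̄ = (21.7 + 20.8 + 22.9) / 3 = 21.8 s
v_surface = L / t̄ = 36.9 / 21.8 = 1.693 m/s
v_mean = 0.87 × 1.693 = 1.473 m/s
Q = A × v_mean = 20.4 × 1.473 = 30.04 m³/s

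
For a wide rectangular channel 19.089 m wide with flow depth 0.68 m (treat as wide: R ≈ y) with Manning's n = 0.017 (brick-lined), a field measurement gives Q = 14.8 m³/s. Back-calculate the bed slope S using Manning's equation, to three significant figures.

A = b·y = 19.089 × 0.68 = 12.98 m²
Wide channel: R ≈ y = 0.68 m
S = (Q·n / (1·A·R^(2/3)))² = (14.8×0.017 / (1×12.98×0.7733))² = 0.0006283

0.000628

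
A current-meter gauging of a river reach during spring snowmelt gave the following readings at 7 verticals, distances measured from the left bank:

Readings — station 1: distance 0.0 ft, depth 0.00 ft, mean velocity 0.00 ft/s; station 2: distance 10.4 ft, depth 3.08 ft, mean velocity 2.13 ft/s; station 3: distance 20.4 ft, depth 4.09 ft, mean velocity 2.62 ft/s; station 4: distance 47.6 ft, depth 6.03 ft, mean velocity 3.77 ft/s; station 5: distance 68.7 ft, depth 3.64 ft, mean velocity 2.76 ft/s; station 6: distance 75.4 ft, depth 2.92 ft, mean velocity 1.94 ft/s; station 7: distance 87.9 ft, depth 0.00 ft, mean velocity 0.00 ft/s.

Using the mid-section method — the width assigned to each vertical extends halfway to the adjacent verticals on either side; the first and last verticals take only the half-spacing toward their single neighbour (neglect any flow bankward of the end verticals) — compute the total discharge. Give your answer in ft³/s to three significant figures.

1010 ft³/s

w_2 = (20.4 − 0.0)/2 = 10.2 ft; q_2 = 2.13 × 3.08 × 10.2 = 66.92 ft³/s
w_3 = (47.6 − 10.4)/2 = 18.6 ft; q_3 = 2.62 × 4.09 × 18.6 = 199.3 ft³/s
w_4 = (68.7 − 20.4)/2 = 24.15 ft; q_4 = 3.77 × 6.03 × 24.15 = 549.0 ft³/s
w_5 = (75.4 − 47.6)/2 = 13.9 ft; q_5 = 2.76 × 3.64 × 13.9 = 139.6 ft³/s
w_6 = (87.9 − 68.7)/2 = 9.6 ft; q_6 = 1.94 × 2.92 × 9.6 = 54.38 ft³/s
Stations 1, 7 contribute zero (depth or velocity is 0).
Q = Σ qᵢ = 1009 ft³/s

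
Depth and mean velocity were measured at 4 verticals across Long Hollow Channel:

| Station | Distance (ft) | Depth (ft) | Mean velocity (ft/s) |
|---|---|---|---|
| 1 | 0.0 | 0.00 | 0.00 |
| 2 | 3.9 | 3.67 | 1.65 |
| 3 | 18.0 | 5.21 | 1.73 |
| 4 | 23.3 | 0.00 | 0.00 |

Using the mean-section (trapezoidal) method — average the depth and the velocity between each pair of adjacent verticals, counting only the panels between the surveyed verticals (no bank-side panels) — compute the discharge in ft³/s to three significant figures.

124 ft³/s

Panel 1-2: Δb = 3.9 ft, d̄ = (0.00+3.67)/2 = 1.835, v̄ = (0.00+1.65)/2 = 0.825 → q = 3.9×1.835×0.825 = 5.904 ft³/s
Panel 2-3: Δb = 14.1 ft, d̄ = (3.67+5.21)/2 = 4.44, v̄ = (1.65+1.73)/2 = 1.69 → q = 14.1×4.44×1.69 = 105.8 ft³/s
Panel 3-4: Δb = 5.3 ft, d̄ = (5.21+0.00)/2 = 2.605, v̄ = (1.73+0.00)/2 = 0.865 → q = 5.3×2.605×0.865 = 11.94 ft³/s
Q = Σ q = 123.6 ft³/s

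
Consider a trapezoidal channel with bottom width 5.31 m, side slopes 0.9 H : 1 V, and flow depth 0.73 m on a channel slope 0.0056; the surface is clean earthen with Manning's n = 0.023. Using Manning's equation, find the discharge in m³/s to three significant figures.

10.1 m³/s

A = (b + z·y)·y = (5.31 + 0.9×0.73)×0.73 = 4.356 m²
P = b + 2y√(1+z²) = 5.31 + 2×0.73×√(1+0.9²) = 7.274 m
R = A/P = 4.356/7.274 = 0.5988 m
Q = (1/n)·A·R^(2/3)·S^(1/2) = (1/0.023) × 4.356 × 0.5988^(2/3) × 0.0056^(1/2) = 10.07 m³/s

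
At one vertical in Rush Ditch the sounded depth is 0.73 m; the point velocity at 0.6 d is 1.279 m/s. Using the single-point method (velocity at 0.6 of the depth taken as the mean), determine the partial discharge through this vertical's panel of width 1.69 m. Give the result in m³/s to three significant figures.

v̄ = v₀.₆ = 1.279 m/s
q = v̄ × d × w = 1.279 × 0.73 × 1.69 = 1.578 m³/s

1.58 m³/s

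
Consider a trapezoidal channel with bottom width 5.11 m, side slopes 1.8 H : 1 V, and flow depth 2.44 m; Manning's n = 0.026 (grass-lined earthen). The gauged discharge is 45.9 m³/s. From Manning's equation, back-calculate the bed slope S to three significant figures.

A = (b + z·y)·y = (5.11 + 1.8×2.44)×2.44 = 23.18 m²
P = b + 2y√(1+z²) = 5.11 + 2×2.44×√(1+1.8²) = 15.16 m
R = A/P = 23.18/15.16 = 1.529 m
S = (Q·n / (1·A·R^(2/3)))² = (45.9×0.026 / (1×23.18×1.327))² = 0.001503

0.00150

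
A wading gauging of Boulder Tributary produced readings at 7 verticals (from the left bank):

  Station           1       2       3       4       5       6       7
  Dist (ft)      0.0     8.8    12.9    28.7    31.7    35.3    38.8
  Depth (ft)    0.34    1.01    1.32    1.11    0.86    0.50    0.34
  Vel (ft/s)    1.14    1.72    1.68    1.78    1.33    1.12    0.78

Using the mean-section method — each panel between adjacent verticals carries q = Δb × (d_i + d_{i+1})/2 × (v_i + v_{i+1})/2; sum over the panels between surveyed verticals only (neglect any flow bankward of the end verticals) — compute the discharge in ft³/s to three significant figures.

Panel 1-2: Δb = 8.8 ft, d̄ = (0.34+1.01)/2 = 0.675, v̄ = (1.14+1.72)/2 = 1.43 → q = 8.8×0.675×1.43 = 8.494 ft³/s
Panel 2-3: Δb = 4.1 ft, d̄ = (1.01+1.32)/2 = 1.165, v̄ = (1.72+1.68)/2 = 1.7 → q = 4.1×1.165×1.7 = 8.120 ft³/s
Panel 3-4: Δb = 15.8 ft, d̄ = (1.32+1.11)/2 = 1.215, v̄ = (1.68+1.78)/2 = 1.73 → q = 15.8×1.215×1.73 = 33.21 ft³/s
Panel 4-5: Δb = 3 ft, d̄ = (1.11+0.86)/2 = 0.985, v̄ = (1.78+1.33)/2 = 1.555 → q = 3×0.985×1.555 = 4.595 ft³/s
Panel 5-6: Δb = 3.6 ft, d̄ = (0.86+0.50)/2 = 0.68, v̄ = (1.33+1.12)/2 = 1.225 → q = 3.6×0.68×1.225 = 2.999 ft³/s
Panel 6-7: Δb = 3.5 ft, d̄ = (0.50+0.34)/2 = 0.42, v̄ = (1.12+0.78)/2 = 0.95 → q = 3.5×0.42×0.95 = 1.397 ft³/s
Q = Σ q = 58.82 ft³/s

58.8 ft³/s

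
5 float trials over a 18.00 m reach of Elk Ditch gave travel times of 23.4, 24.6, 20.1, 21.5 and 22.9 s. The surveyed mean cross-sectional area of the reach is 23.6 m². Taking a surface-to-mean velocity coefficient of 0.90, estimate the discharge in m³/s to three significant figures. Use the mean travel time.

t̄ = (23.4 + 24.6 + 20.1 + 21.5 + 22.9) / 5 = 22.5 s
v_surface = L / t̄ = 18.00 / 22.5 = 0.8000 m/s
v_mean = 0.90 × 0.8000 = 0.7200 m/s
Q = A × v_mean = 23.6 × 0.7200 = 16.99 m³/s

17.0 m³/s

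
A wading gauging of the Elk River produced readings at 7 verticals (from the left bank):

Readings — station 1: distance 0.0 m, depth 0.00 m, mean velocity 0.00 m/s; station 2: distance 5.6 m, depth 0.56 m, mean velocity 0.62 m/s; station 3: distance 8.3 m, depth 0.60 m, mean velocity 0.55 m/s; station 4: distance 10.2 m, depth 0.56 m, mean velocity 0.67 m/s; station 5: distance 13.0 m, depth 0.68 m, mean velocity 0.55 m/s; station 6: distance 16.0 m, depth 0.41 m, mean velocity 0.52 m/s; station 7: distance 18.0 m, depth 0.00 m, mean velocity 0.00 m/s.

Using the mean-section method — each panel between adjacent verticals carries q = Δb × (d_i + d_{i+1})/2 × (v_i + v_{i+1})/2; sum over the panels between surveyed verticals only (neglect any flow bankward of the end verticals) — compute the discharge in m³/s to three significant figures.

Panel 1-2: Δb = 5.6 m, d̄ = (0.00+0.56)/2 = 0.28, v̄ = (0.00+0.62)/2 = 0.31 → q = 5.6×0.28×0.31 = 0.4861 m³/s
Panel 2-3: Δb = 2.7 m, d̄ = (0.56+0.60)/2 = 0.58, v̄ = (0.62+0.55)/2 = 0.585 → q = 2.7×0.58×0.585 = 0.9161 m³/s
Panel 3-4: Δb = 1.9 m, d̄ = (0.60+0.56)/2 = 0.58, v̄ = (0.55+0.67)/2 = 0.61 → q = 1.9×0.58×0.61 = 0.6722 m³/s
Panel 4-5: Δb = 2.8 m, d̄ = (0.56+0.68)/2 = 0.62, v̄ = (0.67+0.55)/2 = 0.61 → q = 2.8×0.62×0.61 = 1.059 m³/s
Panel 5-6: Δb = 3 m, d̄ = (0.68+0.41)/2 = 0.545, v̄ = (0.55+0.52)/2 = 0.535 → q = 3×0.545×0.535 = 0.8747 m³/s
Panel 6-7: Δb = 2 m, d̄ = (0.41+0.00)/2 = 0.205, v̄ = (0.52+0.00)/2 = 0.26 → q = 2×0.205×0.26 = 0.1066 m³/s
Q = Σ q = 4.115 m³/s

4.11 m³/s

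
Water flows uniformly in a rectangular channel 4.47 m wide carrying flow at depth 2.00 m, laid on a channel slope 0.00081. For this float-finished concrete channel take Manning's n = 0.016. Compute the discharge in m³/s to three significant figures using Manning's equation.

A = b·y = 4.47 × 2.00 = 8.940 m²
P = b + 2y = 4.47 + 2×2.00 = 8.470 m
R = A/P = 8.940/8.470 = 1.055 m
Q = (1/n)·A·R^(2/3)·S^(1/2) = (1/0.016) × 8.940 × 1.055^(2/3) × 0.00081^(1/2) = 16.49 m³/s

16.5 m³/s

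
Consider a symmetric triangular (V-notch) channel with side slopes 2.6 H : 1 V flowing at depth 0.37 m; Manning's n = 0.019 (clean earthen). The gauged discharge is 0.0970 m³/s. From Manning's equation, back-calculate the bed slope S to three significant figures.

0.000279

A = z·y² = 2.6×0.37² = 0.3559 m²
P = 2y√(1+z²) = 2×0.37×√(1+2.6²) = 2.061 m
R = A/P = 0.3559/2.061 = 0.1727 m
S = (Q·n / (1·A·R^(2/3)))² = (0.0970×0.019 / (1×0.3559×0.3101))² = 0.0002788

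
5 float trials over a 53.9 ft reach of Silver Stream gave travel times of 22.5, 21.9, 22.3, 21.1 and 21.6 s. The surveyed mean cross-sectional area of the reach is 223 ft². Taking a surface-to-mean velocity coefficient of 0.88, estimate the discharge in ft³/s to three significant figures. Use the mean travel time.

483 ft³/s

t̄ = (22.5 + 21.9 + 22.3 + 21.1 + 21.6) / 5 = 21.88 s
v_surface = L / t̄ = 53.9 / 21.88 = 2.463 ft/s
v_mean = 0.88 × 2.463 = 2.168 ft/s
Q = A × v_mean = 223 × 2.168 = 483.4 ft³/s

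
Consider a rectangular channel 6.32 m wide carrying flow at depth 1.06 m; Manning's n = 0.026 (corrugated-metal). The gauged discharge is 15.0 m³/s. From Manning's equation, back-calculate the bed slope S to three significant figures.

A = b·y = 6.32 × 1.06 = 6.699 m²
P = b + 2y = 6.32 + 2×1.06 = 8.440 m
R = A/P = 6.699/8.440 = 0.7937 m
S = (Q·n / (1·A·R^(2/3)))² = (15.0×0.026 / (1×6.699×0.8573))² = 0.004612

0.00461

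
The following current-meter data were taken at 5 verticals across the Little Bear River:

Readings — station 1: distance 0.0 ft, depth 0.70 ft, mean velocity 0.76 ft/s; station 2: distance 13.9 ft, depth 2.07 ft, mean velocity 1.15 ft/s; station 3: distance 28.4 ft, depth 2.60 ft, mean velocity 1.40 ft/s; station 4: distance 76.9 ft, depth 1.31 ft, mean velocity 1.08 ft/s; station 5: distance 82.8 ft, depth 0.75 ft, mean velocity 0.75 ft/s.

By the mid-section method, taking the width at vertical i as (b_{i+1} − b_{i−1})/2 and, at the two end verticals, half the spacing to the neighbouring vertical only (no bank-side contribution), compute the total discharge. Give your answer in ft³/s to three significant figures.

192 ft³/s

w_1 = (13.9 − 0.0)/2 = 6.95 ft; q_1 = 0.76 × 0.70 × 6.95 = 3.697 ft³/s
w_2 = (28.4 − 0.0)/2 = 14.2 ft; q_2 = 1.15 × 2.07 × 14.2 = 33.80 ft³/s
w_3 = (76.9 − 13.9)/2 = 31.5 ft; q_3 = 1.40 × 2.60 × 31.5 = 114.7 ft³/s
w_4 = (82.8 − 28.4)/2 = 27.2 ft; q_4 = 1.08 × 1.31 × 27.2 = 38.48 ft³/s
w_5 = (82.8 − 76.9)/2 = 2.95 ft; q_5 = 0.75 × 0.75 × 2.95 = 1.659 ft³/s
Q = Σ qᵢ = 192.3 ft³/s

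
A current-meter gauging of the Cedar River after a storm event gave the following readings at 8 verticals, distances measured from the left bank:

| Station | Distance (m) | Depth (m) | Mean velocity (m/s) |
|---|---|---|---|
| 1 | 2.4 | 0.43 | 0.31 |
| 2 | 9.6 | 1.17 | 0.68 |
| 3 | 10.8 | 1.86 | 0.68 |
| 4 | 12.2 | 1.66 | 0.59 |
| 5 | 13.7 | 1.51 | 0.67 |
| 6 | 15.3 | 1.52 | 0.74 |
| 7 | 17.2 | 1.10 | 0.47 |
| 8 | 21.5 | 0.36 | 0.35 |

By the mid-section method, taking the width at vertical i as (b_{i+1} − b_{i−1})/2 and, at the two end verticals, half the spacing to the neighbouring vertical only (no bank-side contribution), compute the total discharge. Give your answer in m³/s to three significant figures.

w_1 = (9.6 − 2.4)/2 = 3.6 m; q_1 = 0.31 × 0.43 × 3.6 = 0.4799 m³/s
w_2 = (10.8 − 2.4)/2 = 4.2 m; q_2 = 0.68 × 1.17 × 4.2 = 3.342 m³/s
w_3 = (12.2 − 9.6)/2 = 1.3 m; q_3 = 0.68 × 1.86 × 1.3 = 1.644 m³/s
w_4 = (13.7 − 10.8)/2 = 1.45 m; q_4 = 0.59 × 1.66 × 1.45 = 1.420 m³/s
w_5 = (15.3 − 12.2)/2 = 1.55 m; q_5 = 0.67 × 1.51 × 1.55 = 1.568 m³/s
w_6 = (17.2 − 13.7)/2 = 1.75 m; q_6 = 0.74 × 1.52 × 1.75 = 1.968 m³/s
w_7 = (21.5 − 15.3)/2 = 3.1 m; q_7 = 0.47 × 1.10 × 3.1 = 1.603 m³/s
w_8 = (21.5 − 17.2)/2 = 2.15 m; q_8 = 0.35 × 0.36 × 2.15 = 0.2709 m³/s
Q = Σ qᵢ = 12.30 m³/s

12.3 m³/s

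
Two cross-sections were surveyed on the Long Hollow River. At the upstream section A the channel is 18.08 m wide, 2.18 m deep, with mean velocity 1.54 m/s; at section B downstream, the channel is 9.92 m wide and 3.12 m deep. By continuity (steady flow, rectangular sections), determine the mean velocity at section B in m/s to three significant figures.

Q = A₁V₁ = (18.08×2.18) × 1.54 = 60.70 m³/s
A₂ = 9.92 × 3.12 = 30.95 m²
V₂ = Q/A₂ = 60.70/30.95 = 1.961 m/s

1.96 m/s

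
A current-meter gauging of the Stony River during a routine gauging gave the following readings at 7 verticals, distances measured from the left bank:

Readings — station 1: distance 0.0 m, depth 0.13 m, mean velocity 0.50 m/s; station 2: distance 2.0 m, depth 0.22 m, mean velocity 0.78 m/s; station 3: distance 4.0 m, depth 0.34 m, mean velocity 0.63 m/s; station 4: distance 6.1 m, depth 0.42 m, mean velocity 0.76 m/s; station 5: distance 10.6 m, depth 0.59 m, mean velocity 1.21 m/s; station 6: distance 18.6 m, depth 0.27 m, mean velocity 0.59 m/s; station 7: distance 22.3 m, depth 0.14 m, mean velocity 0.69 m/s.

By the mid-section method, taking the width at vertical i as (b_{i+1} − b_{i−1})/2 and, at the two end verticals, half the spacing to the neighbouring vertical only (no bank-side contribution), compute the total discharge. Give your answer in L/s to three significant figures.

7470 L/s

w_1 = (2.0 − 0.0)/2 = 1 m; q_1 = 0.50 × 0.13 × 1 = 0.06500 m³/s
w_2 = (4.0 − 0.0)/2 = 2 m; q_2 = 0.78 × 0.22 × 2 = 0.3432 m³/s
w_3 = (6.1 − 2.0)/2 = 2.05 m; q_3 = 0.63 × 0.34 × 2.05 = 0.4391 m³/s
w_4 = (10.6 − 4.0)/2 = 3.3 m; q_4 = 0.76 × 0.42 × 3.3 = 1.053 m³/s
w_5 = (18.6 − 6.1)/2 = 6.25 m; q_5 = 1.21 × 0.59 × 6.25 = 4.462 m³/s
w_6 = (22.3 − 10.6)/2 = 5.85 m; q_6 = 0.59 × 0.27 × 5.85 = 0.9319 m³/s
w_7 = (22.3 − 18.6)/2 = 1.85 m; q_7 = 0.69 × 0.14 × 1.85 = 0.1787 m³/s
Q = Σ qᵢ = 7.473 m³/s
= 7.473 × 1000 = 7473 L/s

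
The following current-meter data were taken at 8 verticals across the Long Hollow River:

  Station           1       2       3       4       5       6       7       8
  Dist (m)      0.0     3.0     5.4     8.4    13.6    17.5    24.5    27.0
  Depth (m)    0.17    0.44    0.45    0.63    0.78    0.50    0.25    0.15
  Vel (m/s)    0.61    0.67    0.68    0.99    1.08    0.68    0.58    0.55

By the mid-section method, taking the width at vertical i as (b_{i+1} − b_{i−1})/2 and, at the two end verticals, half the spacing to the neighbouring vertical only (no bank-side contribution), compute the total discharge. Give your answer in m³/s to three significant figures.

10.8 m³/s

w_1 = (3.0 − 0.0)/2 = 1.5 m; q_1 = 0.61 × 0.17 × 1.5 = 0.1556 m³/s
w_2 = (5.4 − 0.0)/2 = 2.7 m; q_2 = 0.67 × 0.44 × 2.7 = 0.7960 m³/s
w_3 = (8.4 − 3.0)/2 = 2.7 m; q_3 = 0.68 × 0.45 × 2.7 = 0.8262 m³/s
w_4 = (13.6 − 5.4)/2 = 4.1 m; q_4 = 0.99 × 0.63 × 4.1 = 2.557 m³/s
w_5 = (17.5 − 8.4)/2 = 4.55 m; q_5 = 1.08 × 0.78 × 4.55 = 3.833 m³/s
w_6 = (24.5 − 13.6)/2 = 5.45 m; q_6 = 0.68 × 0.50 × 5.45 = 1.853 m³/s
w_7 = (27.0 − 17.5)/2 = 4.75 m; q_7 = 0.58 × 0.25 × 4.75 = 0.6888 m³/s
w_8 = (27.0 − 24.5)/2 = 1.25 m; q_8 = 0.55 × 0.15 × 1.25 = 0.1031 m³/s
Q = Σ qᵢ = 10.81 m³/s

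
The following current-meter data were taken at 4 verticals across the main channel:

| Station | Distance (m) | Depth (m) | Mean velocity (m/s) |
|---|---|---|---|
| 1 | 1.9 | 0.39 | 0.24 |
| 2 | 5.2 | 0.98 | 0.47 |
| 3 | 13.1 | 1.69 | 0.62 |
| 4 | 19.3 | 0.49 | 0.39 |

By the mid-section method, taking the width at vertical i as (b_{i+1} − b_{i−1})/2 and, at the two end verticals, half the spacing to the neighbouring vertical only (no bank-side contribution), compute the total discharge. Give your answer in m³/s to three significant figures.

w_1 = (5.2 − 1.9)/2 = 1.65 m; q_1 = 0.24 × 0.39 × 1.65 = 0.1544 m³/s
w_2 = (13.1 − 1.9)/2 = 5.6 m; q_2 = 0.47 × 0.98 × 5.6 = 2.579 m³/s
w_3 = (19.3 − 5.2)/2 = 7.05 m; q_3 = 0.62 × 1.69 × 7.05 = 7.387 m³/s
w_4 = (19.3 − 13.1)/2 = 3.1 m; q_4 = 0.39 × 0.49 × 3.1 = 0.5924 m³/s
Q = Σ qᵢ = 10.71 m³/s

10.7 m³/s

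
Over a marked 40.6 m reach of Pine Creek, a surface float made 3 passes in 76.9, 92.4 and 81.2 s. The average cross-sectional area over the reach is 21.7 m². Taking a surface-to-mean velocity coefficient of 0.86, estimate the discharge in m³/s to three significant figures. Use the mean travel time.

t̄ = (76.9 + 92.4 + 81.2) / 3 = 83.5 s
v_surface = L / t̄ = 40.6 / 83.5 = 0.4862 m/s
v_mean = 0.86 × 0.4862 = 0.4182 m/s
Q = A × v_mean = 21.7 × 0.4182 = 9.074 m³/s

9.07 m³/s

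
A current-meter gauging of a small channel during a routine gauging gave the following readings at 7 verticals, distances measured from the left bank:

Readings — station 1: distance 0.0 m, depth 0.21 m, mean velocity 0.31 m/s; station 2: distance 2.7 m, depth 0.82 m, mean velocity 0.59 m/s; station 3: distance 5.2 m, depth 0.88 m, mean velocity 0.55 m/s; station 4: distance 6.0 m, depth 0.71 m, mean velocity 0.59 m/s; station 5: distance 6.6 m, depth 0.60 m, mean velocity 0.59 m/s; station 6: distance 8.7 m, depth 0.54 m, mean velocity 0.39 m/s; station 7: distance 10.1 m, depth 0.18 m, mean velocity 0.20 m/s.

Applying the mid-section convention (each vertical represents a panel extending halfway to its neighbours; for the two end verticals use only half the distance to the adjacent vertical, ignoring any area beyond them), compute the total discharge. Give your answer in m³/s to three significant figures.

3.31 m³/s

w_1 = (2.7 − 0.0)/2 = 1.35 m; q_1 = 0.31 × 0.21 × 1.35 = 0.08789 m³/s
w_2 = (5.2 − 0.0)/2 = 2.6 m; q_2 = 0.59 × 0.82 × 2.6 = 1.258 m³/s
w_3 = (6.0 − 2.7)/2 = 1.65 m; q_3 = 0.55 × 0.88 × 1.65 = 0.7986 m³/s
w_4 = (6.6 − 5.2)/2 = 0.7 m; q_4 = 0.59 × 0.71 × 0.7 = 0.2932 m³/s
w_5 = (8.7 − 6.0)/2 = 1.35 m; q_5 = 0.59 × 0.60 × 1.35 = 0.4779 m³/s
w_6 = (10.1 − 6.6)/2 = 1.75 m; q_6 = 0.39 × 0.54 × 1.75 = 0.3686 m³/s
w_7 = (10.1 − 8.7)/2 = 0.7 m; q_7 = 0.20 × 0.18 × 0.7 = 0.02520 m³/s
Q = Σ qᵢ = 3.309 m³/s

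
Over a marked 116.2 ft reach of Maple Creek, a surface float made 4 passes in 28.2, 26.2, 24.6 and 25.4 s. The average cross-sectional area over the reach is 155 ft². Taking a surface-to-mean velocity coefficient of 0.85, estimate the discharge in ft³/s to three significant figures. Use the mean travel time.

587 ft³/s

t̄ = (28.2 + 26.2 + 24.6 + 25.4) / 4 = 26.1 s
v_surface = L / t̄ = 116.2 / 26.1 = 4.452 ft/s
v_mean = 0.85 × 4.452 = 3.784 ft/s
Q = A × v_mean = 155 × 3.784 = 586.6 ft³/s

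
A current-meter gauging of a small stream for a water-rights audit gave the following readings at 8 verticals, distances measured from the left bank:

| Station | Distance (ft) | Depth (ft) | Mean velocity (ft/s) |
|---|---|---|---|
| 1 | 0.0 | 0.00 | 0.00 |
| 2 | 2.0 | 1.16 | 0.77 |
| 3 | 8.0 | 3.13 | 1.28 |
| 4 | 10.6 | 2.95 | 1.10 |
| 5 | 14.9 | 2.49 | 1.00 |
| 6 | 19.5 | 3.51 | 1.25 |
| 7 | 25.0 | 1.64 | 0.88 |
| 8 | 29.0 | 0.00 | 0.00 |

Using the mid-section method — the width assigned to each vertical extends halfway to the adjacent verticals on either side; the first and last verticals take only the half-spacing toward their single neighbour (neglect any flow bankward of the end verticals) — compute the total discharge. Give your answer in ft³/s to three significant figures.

w_2 = (8.0 − 0.0)/2 = 4 ft; q_2 = 0.77 × 1.16 × 4 = 3.573 ft³/s
w_3 = (10.6 − 2.0)/2 = 4.3 ft; q_3 = 1.28 × 3.13 × 4.3 = 17.23 ft³/s
w_4 = (14.9 − 8.0)/2 = 3.45 ft; q_4 = 1.10 × 2.95 × 3.45 = 11.20 ft³/s
w_5 = (19.5 − 10.6)/2 = 4.45 ft; q_5 = 1.00 × 2.49 × 4.45 = 11.08 ft³/s
w_6 = (25.0 − 14.9)/2 = 5.05 ft; q_6 = 1.25 × 3.51 × 5.05 = 22.16 ft³/s
w_7 = (29.0 − 19.5)/2 = 4.75 ft; q_7 = 0.88 × 1.64 × 4.75 = 6.855 ft³/s
Stations 1, 8 contribute zero (depth or velocity is 0).
Q = Σ qᵢ = 72.09 ft³/s

72.1 ft³/s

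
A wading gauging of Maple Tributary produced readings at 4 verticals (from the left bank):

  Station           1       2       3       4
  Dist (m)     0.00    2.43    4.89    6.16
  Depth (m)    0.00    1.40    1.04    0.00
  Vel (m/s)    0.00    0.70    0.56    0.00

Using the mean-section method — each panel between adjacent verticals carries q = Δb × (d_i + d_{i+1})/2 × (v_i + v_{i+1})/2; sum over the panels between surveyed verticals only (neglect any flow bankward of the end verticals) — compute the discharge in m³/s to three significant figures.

2.67 m³/s

Panel 1-2: Δb = 2.43 m, d̄ = (0.00+1.40)/2 = 0.7, v̄ = (0.00+0.70)/2 = 0.35 → q = 2.43×0.7×0.35 = 0.5954 m³/s
Panel 2-3: Δb = 2.46 m, d̄ = (1.40+1.04)/2 = 1.22, v̄ = (0.70+0.56)/2 = 0.63 → q = 2.46×1.22×0.63 = 1.891 m³/s
Panel 3-4: Δb = 1.27 m, d̄ = (1.04+0.00)/2 = 0.52, v̄ = (0.56+0.00)/2 = 0.28 → q = 1.27×0.52×0.28 = 0.1849 m³/s
Q = Σ q = 2.671 m³/s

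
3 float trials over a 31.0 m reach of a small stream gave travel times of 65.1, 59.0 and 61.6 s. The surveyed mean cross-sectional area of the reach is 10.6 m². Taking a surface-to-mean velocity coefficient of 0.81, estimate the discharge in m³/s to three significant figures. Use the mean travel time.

4.30 m³/s

t̄ = (65.1 + 59.0 + 61.6) / 3 = 61.9 s
v_surface = L / t̄ = 31.0 / 61.9 = 0.5008 m/s
v_mean = 0.81 × 0.5008 = 0.4057 m/s
Q = A × v_mean = 10.6 × 0.4057 = 4.300 m³/s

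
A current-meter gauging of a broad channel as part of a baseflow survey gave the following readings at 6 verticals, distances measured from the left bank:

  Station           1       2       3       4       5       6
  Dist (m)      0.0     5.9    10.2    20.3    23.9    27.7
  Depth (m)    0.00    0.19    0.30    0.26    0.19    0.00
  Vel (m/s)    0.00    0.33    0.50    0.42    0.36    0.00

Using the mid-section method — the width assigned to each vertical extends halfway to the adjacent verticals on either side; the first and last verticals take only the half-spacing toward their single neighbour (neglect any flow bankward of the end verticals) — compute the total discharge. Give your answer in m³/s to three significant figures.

2.40 m³/s

w_2 = (10.2 − 0.0)/2 = 5.1 m; q_2 = 0.33 × 0.19 × 5.1 = 0.3198 m³/s
w_3 = (20.3 − 5.9)/2 = 7.2 m; q_3 = 0.50 × 0.30 × 7.2 = 1.080 m³/s
w_4 = (23.9 − 10.2)/2 = 6.85 m; q_4 = 0.42 × 0.26 × 6.85 = 0.7480 m³/s
w_5 = (27.7 − 20.3)/2 = 3.7 m; q_5 = 0.36 × 0.19 × 3.7 = 0.2531 m³/s
Stations 1, 6 contribute zero (depth or velocity is 0).
Q = Σ qᵢ = 2.401 m³/s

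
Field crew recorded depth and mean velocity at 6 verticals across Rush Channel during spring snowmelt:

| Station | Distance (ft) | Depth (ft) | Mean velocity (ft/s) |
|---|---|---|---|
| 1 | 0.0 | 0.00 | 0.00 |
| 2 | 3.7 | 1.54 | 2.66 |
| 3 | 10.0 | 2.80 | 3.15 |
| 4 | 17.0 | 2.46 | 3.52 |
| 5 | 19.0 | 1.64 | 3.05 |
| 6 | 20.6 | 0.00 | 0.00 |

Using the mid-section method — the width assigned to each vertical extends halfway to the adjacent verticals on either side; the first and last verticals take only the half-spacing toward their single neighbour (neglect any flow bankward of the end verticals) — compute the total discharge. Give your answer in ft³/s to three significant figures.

w_2 = (10.0 − 0.0)/2 = 5 ft; q_2 = 2.66 × 1.54 × 5 = 20.48 ft³/s
w_3 = (17.0 − 3.7)/2 = 6.65 ft; q_3 = 3.15 × 2.80 × 6.65 = 58.65 ft³/s
w_4 = (19.0 − 10.0)/2 = 4.5 ft; q_4 = 3.52 × 2.46 × 4.5 = 38.97 ft³/s
w_5 = (20.6 − 17.0)/2 = 1.8 ft; q_5 = 3.05 × 1.64 × 1.8 = 9.004 ft³/s
Stations 1, 6 contribute zero (depth or velocity is 0).
Q = Σ qᵢ = 127.1 ft³/s

127 ft³/s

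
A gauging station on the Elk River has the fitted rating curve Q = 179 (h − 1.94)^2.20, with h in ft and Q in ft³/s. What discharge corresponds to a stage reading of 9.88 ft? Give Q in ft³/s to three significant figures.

Q = 179 × (9.88 − 1.94)^2.20 = 179 × 7.94^2.20 = 17080 ft³/s

17100 ft³/s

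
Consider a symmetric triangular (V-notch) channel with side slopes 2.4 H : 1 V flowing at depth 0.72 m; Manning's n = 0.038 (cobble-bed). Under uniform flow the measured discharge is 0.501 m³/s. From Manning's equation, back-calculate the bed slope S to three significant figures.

A = z·y² = 2.4×0.72² = 1.244 m²
P = 2y√(1+z²) = 2×0.72×√(1+2.4²) = 3.744 m
R = A/P = 1.244/3.744 = 0.3323 m
S = (Q·n / (1·A·R^(2/3)))² = (0.501×0.038 / (1×1.244×0.4798))² = 0.001017

0.00102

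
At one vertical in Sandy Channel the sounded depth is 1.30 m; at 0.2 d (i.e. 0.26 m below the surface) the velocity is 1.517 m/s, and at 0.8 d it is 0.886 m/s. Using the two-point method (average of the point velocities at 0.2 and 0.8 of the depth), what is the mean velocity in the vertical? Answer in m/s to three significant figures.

v̄ = (1.517 + 0.886) / 2 = 1.202 m/s

1.20 m/s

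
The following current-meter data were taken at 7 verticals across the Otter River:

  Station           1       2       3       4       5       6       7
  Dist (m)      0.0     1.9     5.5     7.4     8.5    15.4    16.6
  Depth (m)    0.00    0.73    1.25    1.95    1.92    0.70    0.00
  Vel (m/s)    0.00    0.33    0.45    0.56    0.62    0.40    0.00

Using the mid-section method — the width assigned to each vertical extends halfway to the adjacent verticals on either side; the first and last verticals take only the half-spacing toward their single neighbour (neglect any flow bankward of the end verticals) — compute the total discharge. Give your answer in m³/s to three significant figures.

w_2 = (5.5 − 0.0)/2 = 2.75 m; q_2 = 0.33 × 0.73 × 2.75 = 0.6625 m³/s
w_3 = (7.4 − 1.9)/2 = 2.75 m; q_3 = 0.45 × 1.25 × 2.75 = 1.547 m³/s
w_4 = (8.5 − 5.5)/2 = 1.5 m; q_4 = 0.56 × 1.95 × 1.5 = 1.638 m³/s
w_5 = (15.4 − 7.4)/2 = 4 m; q_5 = 0.62 × 1.92 × 4 = 4.762 m³/s
w_6 = (16.6 − 8.5)/2 = 4.05 m; q_6 = 0.40 × 0.70 × 4.05 = 1.134 m³/s
Stations 1, 7 contribute zero (depth or velocity is 0).
Q = Σ qᵢ = 9.743 m³/s

9.74 m³/s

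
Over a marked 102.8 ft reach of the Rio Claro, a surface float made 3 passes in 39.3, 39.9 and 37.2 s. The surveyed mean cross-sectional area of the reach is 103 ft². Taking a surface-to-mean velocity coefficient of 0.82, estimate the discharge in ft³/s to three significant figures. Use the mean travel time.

224 ft³/s

t̄ = (39.3 + 39.9 + 37.2) / 3 = 38.8 s
v_surface = L / t̄ = 102.8 / 38.8 = 2.649 ft/s
v_mean = 0.82 × 2.649 = 2.173 ft/s
Q = A × v_mean = 103 × 2.173 = 223.8 ft³/s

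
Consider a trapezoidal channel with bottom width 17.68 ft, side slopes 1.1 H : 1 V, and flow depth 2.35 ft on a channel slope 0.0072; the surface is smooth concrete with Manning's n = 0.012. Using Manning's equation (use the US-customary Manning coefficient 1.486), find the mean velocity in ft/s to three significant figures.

16.3 ft/s

A = (b + z·y)·y = (17.68 + 1.1×2.35)×2.35 = 47.62 ft²
P = b + 2y√(1+z²) = 17.68 + 2×2.35×√(1+1.1²) = 24.67 ft
R = A/P = 47.62/24.67 = 1.931 ft
Q = (1.486/n)·A·R^(2/3)·S^(1/2) = (1.486/0.012) × 47.62 × 1.931^(2/3) × 0.0072^(1/2) = 775.9 ft³/s
V = Q/A = 775.9/47.62 = 16.29 ft/s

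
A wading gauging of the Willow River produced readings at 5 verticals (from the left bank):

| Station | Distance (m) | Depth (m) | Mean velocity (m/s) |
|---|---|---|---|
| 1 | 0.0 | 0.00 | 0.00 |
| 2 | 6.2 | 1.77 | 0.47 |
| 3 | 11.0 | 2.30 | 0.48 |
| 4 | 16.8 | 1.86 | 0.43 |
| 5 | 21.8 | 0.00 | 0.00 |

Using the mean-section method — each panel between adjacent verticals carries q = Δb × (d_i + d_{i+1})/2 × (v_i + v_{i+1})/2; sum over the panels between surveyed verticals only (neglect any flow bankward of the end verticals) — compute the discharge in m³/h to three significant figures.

44700 m³/h

Panel 1-2: Δb = 6.2 m, d̄ = (0.00+1.77)/2 = 0.885, v̄ = (0.00+0.47)/2 = 0.235 → q = 6.2×0.885×0.235 = 1.289 m³/s
Panel 2-3: Δb = 4.8 m, d̄ = (1.77+2.30)/2 = 2.035, v̄ = (0.47+0.48)/2 = 0.475 → q = 4.8×2.035×0.475 = 4.640 m³/s
Panel 3-4: Δb = 5.8 m, d̄ = (2.30+1.86)/2 = 2.08, v̄ = (0.48+0.43)/2 = 0.455 → q = 5.8×2.08×0.455 = 5.489 m³/s
Panel 4-5: Δb = 5 m, d̄ = (1.86+0.00)/2 = 0.93, v̄ = (0.43+0.00)/2 = 0.215 → q = 5×0.93×0.215 = 0.9998 m³/s
Q = Σ q = 12.42 m³/s
= 12.42 × 3600 = 44710 m³/h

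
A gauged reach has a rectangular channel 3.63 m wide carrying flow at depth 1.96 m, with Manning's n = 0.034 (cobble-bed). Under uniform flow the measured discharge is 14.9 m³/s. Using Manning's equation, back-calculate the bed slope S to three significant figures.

0.00549

A = b·y = 3.63 × 1.96 = 7.115 m²
P = b + 2y = 3.63 + 2×1.96 = 7.550 m
R = A/P = 7.115/7.550 = 0.9424 m
S = (Q·n / (1·A·R^(2/3)))² = (14.9×0.034 / (1×7.115×0.9612))² = 0.005488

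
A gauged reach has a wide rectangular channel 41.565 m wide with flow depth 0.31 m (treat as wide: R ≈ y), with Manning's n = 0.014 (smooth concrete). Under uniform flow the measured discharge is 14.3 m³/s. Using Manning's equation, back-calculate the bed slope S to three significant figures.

A = b·y = 41.565 × 0.31 = 12.89 m²
Wide channel: R ≈ y = 0.31 m
S = (Q·n / (1·A·R^(2/3)))² = (14.3×0.014 / (1×12.89×0.4580))² = 0.001151

0.00115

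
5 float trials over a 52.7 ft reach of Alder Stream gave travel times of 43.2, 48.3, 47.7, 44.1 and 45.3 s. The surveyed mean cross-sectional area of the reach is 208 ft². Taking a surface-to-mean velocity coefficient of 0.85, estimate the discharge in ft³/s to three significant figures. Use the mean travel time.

204 ft³/s

t̄ = (43.2 + 48.3 + 47.7 + 44.1 + 45.3) / 5 = 45.72 s
v_surface = L / t̄ = 52.7 / 45.72 = 1.153 ft/s
v_mean = 0.85 × 1.153 = 0.9798 ft/s
Q = A × v_mean = 208 × 0.9798 = 203.8 ft³/s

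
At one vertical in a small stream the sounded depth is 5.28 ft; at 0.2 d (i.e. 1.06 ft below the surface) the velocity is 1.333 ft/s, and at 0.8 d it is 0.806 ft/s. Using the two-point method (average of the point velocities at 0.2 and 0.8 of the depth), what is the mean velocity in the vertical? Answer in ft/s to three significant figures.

v̄ = (1.333 + 0.806) / 2 = 1.070 ft/s

1.07 ft/s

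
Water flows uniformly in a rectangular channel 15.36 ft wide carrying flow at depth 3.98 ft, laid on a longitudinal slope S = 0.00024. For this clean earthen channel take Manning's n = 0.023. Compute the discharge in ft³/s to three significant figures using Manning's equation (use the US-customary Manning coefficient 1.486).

116 ft³/s

A = b·y = 15.36 × 3.98 = 61.13 ft²
P = b + 2y = 15.36 + 2×3.98 = 23.32 ft
R = A/P = 61.13/23.32 = 2.621 ft
Q = (1.486/n)·A·R^(2/3)·S^(1/2) = (1.486/0.023) × 61.13 × 2.621^(2/3) × 0.00024^(1/2) = 116.3 ft³/s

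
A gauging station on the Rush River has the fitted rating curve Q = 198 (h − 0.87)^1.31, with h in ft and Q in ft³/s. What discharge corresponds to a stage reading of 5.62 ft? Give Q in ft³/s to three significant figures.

Q = 198 × (5.62 − 0.87)^1.31 = 198 × 4.75^1.31 = 1525 ft³/s

1520 ft³/s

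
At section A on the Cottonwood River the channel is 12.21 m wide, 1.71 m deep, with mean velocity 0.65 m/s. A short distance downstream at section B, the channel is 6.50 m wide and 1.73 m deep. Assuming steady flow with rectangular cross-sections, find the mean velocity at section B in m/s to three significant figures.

Q = A₁V₁ = (12.21×1.71) × 0.65 = 13.57 m³/s
A₂ = 6.50 × 1.73 = 11.25 m²
V₂ = Q/A₂ = 13.57/11.25 = 1.207 m/s

1.21 m/s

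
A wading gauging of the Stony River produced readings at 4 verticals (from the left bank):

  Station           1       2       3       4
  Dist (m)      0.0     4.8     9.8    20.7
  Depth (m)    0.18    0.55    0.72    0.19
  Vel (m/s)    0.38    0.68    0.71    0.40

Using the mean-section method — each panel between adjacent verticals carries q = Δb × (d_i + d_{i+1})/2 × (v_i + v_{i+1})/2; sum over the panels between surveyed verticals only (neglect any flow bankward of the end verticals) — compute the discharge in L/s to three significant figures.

5890 L/s

Panel 1-2: Δb = 4.8 m, d̄ = (0.18+0.55)/2 = 0.365, v̄ = (0.38+0.68)/2 = 0.53 → q = 4.8×0.365×0.53 = 0.9286 m³/s
Panel 2-3: Δb = 5 m, d̄ = (0.55+0.72)/2 = 0.635, v̄ = (0.68+0.71)/2 = 0.695 → q = 5×0.635×0.695 = 2.207 m³/s
Panel 3-4: Δb = 10.9 m, d̄ = (0.72+0.19)/2 = 0.455, v̄ = (0.71+0.40)/2 = 0.555 → q = 10.9×0.455×0.555 = 2.753 m³/s
Q = Σ q = 5.888 m³/s
= 5.888 × 1000 = 5888 L/s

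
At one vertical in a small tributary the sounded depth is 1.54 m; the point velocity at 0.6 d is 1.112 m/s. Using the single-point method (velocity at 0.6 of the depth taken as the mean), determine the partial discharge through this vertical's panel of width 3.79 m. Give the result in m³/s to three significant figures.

6.49 m³/s

v̄ = v₀.₆ = 1.112 m/s
q = v̄ × d × w = 1.112 × 1.54 × 3.79 = 6.490 m³/s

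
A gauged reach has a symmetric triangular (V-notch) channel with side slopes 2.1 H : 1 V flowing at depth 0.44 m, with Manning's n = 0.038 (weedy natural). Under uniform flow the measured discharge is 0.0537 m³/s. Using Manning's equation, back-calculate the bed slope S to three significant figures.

0.000217

A = z·y² = 2.1×0.44² = 0.4066 m²
P = 2y√(1+z²) = 2×0.44×√(1+2.1²) = 2.047 m
R = A/P = 0.4066/2.047 = 0.1986 m
S = (Q·n / (1·A·R^(2/3)))² = (0.0537×0.038 / (1×0.4066×0.3404))² = 0.0002174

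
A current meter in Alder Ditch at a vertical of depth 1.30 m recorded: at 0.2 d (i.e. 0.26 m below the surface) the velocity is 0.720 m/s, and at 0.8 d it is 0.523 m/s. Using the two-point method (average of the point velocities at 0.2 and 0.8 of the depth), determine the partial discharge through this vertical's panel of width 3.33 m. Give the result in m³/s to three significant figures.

v̄ = (0.720 + 0.523) / 2 = 0.6215 m/s
q = v̄ × d × w = 0.6215 × 1.30 × 3.33 = 2.690 m³/s

2.69 m³/s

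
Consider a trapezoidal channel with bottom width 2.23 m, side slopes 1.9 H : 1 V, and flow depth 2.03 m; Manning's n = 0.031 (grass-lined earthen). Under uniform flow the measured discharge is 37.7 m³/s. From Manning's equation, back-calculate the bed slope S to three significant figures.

0.00761

A = (b + z·y)·y = (2.23 + 1.9×2.03)×2.03 = 12.36 m²
P = b + 2y√(1+z²) = 2.23 + 2×2.03×√(1+1.9²) = 10.95 m
R = A/P = 12.36/10.95 = 1.129 m
S = (Q·n / (1·A·R^(2/3)))² = (37.7×0.031 / (1×12.36×1.084))² = 0.007612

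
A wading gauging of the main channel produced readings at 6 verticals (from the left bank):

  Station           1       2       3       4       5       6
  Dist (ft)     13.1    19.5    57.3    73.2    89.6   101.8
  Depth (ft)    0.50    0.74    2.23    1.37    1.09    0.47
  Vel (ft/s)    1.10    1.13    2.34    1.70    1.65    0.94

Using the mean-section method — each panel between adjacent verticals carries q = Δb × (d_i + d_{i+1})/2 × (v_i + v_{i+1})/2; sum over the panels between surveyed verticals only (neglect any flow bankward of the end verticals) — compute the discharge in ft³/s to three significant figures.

206 ft³/s

Panel 1-2: Δb = 6.4 ft, d̄ = (0.50+0.74)/2 = 0.62, v̄ = (1.10+1.13)/2 = 1.115 → q = 6.4×0.62×1.115 = 4.424 ft³/s
Panel 2-3: Δb = 37.8 ft, d̄ = (0.74+2.23)/2 = 1.485, v̄ = (1.13+2.34)/2 = 1.735 → q = 37.8×1.485×1.735 = 97.39 ft³/s
Panel 3-4: Δb = 15.9 ft, d̄ = (2.23+1.37)/2 = 1.8, v̄ = (2.34+1.70)/2 = 2.02 → q = 15.9×1.8×2.02 = 57.81 ft³/s
Panel 4-5: Δb = 16.4 ft, d̄ = (1.37+1.09)/2 = 1.23, v̄ = (1.70+1.65)/2 = 1.675 → q = 16.4×1.23×1.675 = 33.79 ft³/s
Panel 5-6: Δb = 12.2 ft, d̄ = (1.09+0.47)/2 = 0.78, v̄ = (1.65+0.94)/2 = 1.295 → q = 12.2×0.78×1.295 = 12.32 ft³/s
Q = Σ q = 205.7 ft³/s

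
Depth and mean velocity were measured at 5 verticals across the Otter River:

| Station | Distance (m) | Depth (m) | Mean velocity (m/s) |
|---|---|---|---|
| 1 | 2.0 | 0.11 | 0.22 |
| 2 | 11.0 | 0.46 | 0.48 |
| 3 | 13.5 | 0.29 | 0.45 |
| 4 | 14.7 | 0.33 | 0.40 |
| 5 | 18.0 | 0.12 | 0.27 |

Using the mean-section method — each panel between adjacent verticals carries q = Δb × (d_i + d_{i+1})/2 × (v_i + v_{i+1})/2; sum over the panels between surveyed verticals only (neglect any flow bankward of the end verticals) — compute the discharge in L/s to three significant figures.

1740 L/s

Panel 1-2: Δb = 9 m, d̄ = (0.11+0.46)/2 = 0.285, v̄ = (0.22+0.48)/2 = 0.35 → q = 9×0.285×0.35 = 0.8978 m³/s
Panel 2-3: Δb = 2.5 m, d̄ = (0.46+0.29)/2 = 0.375, v̄ = (0.48+0.45)/2 = 0.465 → q = 2.5×0.375×0.465 = 0.4359 m³/s
Panel 3-4: Δb = 1.2 m, d̄ = (0.29+0.33)/2 = 0.31, v̄ = (0.45+0.40)/2 = 0.425 → q = 1.2×0.31×0.425 = 0.1581 m³/s
Panel 4-5: Δb = 3.3 m, d̄ = (0.33+0.12)/2 = 0.225, v̄ = (0.40+0.27)/2 = 0.335 → q = 3.3×0.225×0.335 = 0.2487 m³/s
Q = Σ q = 1.741 m³/s
= 1.741 × 1000 = 1741 L/s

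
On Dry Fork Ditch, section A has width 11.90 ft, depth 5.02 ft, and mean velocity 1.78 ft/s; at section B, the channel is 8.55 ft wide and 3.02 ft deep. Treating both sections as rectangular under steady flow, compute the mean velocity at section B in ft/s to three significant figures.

4.12 ft/s

Q = A₁V₁ = (11.90×5.02) × 1.78 = 106.3 ft³/s
A₂ = 8.55 × 3.02 = 25.82 ft²
V₂ = Q/A₂ = 106.3/25.82 = 4.118 ft/s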